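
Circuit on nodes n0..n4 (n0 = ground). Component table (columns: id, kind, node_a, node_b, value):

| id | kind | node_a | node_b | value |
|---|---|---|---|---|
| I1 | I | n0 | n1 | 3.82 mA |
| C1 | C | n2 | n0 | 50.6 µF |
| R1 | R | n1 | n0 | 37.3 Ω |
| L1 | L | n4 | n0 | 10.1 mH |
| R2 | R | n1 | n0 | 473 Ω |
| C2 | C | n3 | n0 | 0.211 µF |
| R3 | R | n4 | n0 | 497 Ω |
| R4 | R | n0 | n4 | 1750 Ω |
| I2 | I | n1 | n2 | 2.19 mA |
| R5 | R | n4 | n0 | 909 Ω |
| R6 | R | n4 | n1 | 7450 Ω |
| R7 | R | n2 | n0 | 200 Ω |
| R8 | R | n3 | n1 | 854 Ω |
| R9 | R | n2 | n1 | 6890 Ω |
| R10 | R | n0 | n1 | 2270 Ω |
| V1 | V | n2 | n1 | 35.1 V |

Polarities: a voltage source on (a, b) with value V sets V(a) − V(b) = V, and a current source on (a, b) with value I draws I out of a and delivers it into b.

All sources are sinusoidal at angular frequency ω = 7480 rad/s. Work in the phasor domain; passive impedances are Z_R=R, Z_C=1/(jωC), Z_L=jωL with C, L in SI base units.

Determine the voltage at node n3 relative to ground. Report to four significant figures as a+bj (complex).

Element admittances at ω=7480 rad/s:
  I1: injects 0.00382 A into n1 (from n0)
  Y(C1) = 0.000+0.3785j S between n2,n0
  Y(R1) = 0.02681+0.000j S between n1,n0
  Y(L1) = 0.000-0.01324j S between n4,n0
  Y(R2) = 0.002114+0.000j S between n1,n0
  Y(C2) = 0.000+0.001578j S between n3,n0
  Y(R3) = 0.002012+0.000j S between n4,n0
  Y(R4) = 0.0005714+0.000j S between n0,n4
  I2: injects 0.00219 A into n2 (from n1)
  Y(R5) = 0.001100+0.000j S between n4,n0
  Y(R6) = 0.0001342+0.000j S between n4,n1
  Y(R7) = 0.005000+0.000j S between n2,n0
  Y(R8) = 0.001171+0.000j S between n3,n1
  Y(R9) = 0.0001451+0.000j S between n2,n1
  Y(R10) = 0.0004405+0.000j S between n0,n1
  V1: constraint V(n2)−V(n1) = 35.1
Assemble and solve the 5×5 MNA system:
  V(n1)=-34.79-2.783j  V(n2)=0.3106-2.783j  V(n3)=-13.68+15.66j  V(n4)=-0.06789-0.3332j
  i(V1)=-1.058-0.1036j

-13.68+15.66j V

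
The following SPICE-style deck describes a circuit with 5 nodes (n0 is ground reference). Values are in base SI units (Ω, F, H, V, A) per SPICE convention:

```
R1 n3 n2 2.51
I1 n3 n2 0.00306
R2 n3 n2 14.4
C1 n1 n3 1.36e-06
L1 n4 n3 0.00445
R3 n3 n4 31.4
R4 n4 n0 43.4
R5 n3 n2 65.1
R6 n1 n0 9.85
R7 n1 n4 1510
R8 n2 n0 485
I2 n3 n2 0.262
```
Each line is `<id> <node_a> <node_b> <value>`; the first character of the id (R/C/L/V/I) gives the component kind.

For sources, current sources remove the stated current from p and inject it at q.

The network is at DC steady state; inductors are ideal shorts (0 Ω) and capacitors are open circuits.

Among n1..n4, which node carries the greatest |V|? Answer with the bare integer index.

2

MNA unknowns: 4 node voltages V₁..V_4 plus 1 source current (L1)
R1: Y=0.3984 on G[3,2]
I1: z[3]−=0.00306, z[2]+=0.00306
R2: Y=0.06944 on G[3,2]
C1: Y=0.000 on G[1,3]
L1: row V4−V3=0, i_L1 at 4,3
R3: Y=0.03185 on G[3,4]
R4: Y=0.02304 on G[4,0]
R5: Y=0.01536 on G[3,2]
R6: Y=0.1015 on G[1,0]
R7: Y=0.0006623 on G[1,4]
R8: Y=0.002062 on G[2,0]
I2: z[3]−=0.262, z[2]+=0.262
solve → V1=-0.0002834, V2=0.5027, V3=-0.04373, V4=-0.04373
aux → i_L1=0.001036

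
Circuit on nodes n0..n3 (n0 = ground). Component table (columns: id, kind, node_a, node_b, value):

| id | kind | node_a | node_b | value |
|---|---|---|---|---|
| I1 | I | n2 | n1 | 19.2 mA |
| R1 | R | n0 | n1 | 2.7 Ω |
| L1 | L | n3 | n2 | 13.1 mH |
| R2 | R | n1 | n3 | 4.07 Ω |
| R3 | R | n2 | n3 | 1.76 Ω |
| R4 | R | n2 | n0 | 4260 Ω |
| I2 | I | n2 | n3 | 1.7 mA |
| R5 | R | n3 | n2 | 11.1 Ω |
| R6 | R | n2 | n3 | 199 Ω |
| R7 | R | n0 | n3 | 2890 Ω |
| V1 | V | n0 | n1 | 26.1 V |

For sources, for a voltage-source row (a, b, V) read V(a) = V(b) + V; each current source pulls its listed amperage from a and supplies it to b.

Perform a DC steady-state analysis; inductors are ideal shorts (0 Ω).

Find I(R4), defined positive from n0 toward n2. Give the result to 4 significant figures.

Apply KCL at each of the 3 non-ground nodes and solve the resulting linear system.
Node n1: branches {I1, R1, R2, V1} → V_1 = -26.10
Node n2: branches {I1, L1, R3, R4, I2, R5, R6} → V_2 = -26.12
Node n3: branches {L1, R2, R3, I2, R5, R6, R7} → V_3 = -26.12
Source currents: i(L1)=0.01477, i(V1)=-9.682

0.006131 A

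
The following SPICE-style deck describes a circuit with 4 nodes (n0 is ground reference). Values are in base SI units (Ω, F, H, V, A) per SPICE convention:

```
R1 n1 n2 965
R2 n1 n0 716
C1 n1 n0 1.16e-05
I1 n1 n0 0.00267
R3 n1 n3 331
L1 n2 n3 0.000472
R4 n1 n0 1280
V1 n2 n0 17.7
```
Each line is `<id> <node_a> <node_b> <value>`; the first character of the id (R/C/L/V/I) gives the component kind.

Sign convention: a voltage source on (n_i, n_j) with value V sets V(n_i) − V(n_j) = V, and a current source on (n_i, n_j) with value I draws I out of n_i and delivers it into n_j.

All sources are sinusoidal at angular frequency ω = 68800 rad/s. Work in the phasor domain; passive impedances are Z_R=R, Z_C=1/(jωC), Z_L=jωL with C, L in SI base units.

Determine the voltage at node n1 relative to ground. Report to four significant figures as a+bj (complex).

-0.005844-0.08608j V

Apply KCL at each of the 3 non-ground nodes and solve the resulting linear system.
Node n1: branches {R1, R2, C1, I1, R3, R4} → V_1 = -0.005844-0.08608j
Node n2: branches {R1, L1, V1} → V_2 = 17.70+0.000j
Node n3: branches {R3, L1} → V_3 = 17.54-1.721j
Source currents: i(V1)=-0.07136+0.004851j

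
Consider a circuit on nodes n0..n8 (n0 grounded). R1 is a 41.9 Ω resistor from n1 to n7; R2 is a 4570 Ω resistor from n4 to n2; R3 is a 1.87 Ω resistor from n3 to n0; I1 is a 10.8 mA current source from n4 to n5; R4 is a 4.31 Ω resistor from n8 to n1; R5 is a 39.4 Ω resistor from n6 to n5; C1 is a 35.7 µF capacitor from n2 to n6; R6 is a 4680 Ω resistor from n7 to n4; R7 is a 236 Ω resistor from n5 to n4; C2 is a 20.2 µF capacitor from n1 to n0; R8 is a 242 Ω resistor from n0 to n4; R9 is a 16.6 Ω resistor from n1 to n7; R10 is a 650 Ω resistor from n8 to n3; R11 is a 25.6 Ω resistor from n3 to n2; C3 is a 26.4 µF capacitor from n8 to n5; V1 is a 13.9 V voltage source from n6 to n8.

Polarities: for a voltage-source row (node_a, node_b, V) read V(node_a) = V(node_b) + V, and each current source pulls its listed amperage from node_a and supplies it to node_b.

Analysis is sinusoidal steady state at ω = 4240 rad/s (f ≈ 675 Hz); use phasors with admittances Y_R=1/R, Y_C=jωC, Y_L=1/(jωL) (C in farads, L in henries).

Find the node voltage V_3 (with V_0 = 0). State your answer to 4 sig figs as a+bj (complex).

MNA unknowns: 8 node voltages V₁..V_8 plus 1 source current (V1)
R1: Y=0.02387+0.000j on G[1,7]
R2: Y=0.0002188+0.000j on G[4,2]
R3: Y=0.5348+0.000j on G[3,0]
I1: z[4]−=0.0108, z[5]+=0.0108
R4: Y=0.2320+0.000j on G[8,1]
R5: Y=0.02538+0.000j on G[6,5]
C1: Y=0.000+0.1514j on G[2,6]
R6: Y=0.0002137+0.000j on G[7,4]
R7: Y=0.004237+0.000j on G[5,4]
C2: Y=0.000+0.08565j on G[1,0]
R8: Y=0.004132+0.000j on G[0,4]
R9: Y=0.06024+0.000j on G[1,7]
R10: Y=0.001538+0.000j on G[8,3]
R11: Y=0.03906+0.000j on G[3,2]
C3: Y=0.000+0.1119j on G[8,5]
V1: row V6−V8=13.9, i_V1 at 6,8
solve → V1=-2.207+3.683j, V2=9.106+5.081j, V3=0.6087+0.3527j, V4=-2.426+0.1048j, V5=-2.851-0.2300j, V6=10.33+2.872j, V7=-2.208+3.674j, V8=-3.567+2.872j
aux → i_V1=-0.6691-0.2645j

0.6087+0.3527j V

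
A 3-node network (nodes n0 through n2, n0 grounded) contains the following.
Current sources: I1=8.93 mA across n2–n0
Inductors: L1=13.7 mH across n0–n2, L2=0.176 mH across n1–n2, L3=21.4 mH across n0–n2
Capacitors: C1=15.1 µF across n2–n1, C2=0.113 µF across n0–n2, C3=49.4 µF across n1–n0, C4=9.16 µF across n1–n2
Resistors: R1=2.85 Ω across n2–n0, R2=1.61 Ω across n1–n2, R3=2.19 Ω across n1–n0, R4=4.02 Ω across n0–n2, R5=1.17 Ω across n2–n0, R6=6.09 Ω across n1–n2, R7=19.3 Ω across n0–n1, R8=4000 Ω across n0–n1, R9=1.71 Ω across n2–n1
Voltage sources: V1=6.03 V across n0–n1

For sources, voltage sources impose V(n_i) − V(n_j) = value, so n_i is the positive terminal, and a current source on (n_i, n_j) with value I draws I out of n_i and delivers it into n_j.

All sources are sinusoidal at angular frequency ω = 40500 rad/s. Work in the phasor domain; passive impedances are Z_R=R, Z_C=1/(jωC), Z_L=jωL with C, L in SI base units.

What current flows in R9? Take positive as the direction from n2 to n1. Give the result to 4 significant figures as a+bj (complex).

Element admittances at ω=40500 rad/s:
  I1: injects 0.00893 A into n0 (from n2)
  Y(L1) = 0.000-0.001802j S between n0,n2
  Y(C1) = 0.000+0.6115j S between n2,n1
  Y(R1) = 0.3509+0.000j S between n2,n0
  Y(R2) = 0.6211+0.000j S between n1,n2
  Y(R3) = 0.4566+0.000j S between n1,n0
  Y(C2) = 0.000+0.004576j S between n0,n2
  Y(R4) = 0.2488+0.000j S between n0,n2
  Y(R5) = 0.8547+0.000j S between n2,n0
  Y(L2) = 0.000-0.1403j S between n1,n2
  Y(C3) = 0.000+2.001j S between n1,n0
  Y(R6) = 0.1642+0.000j S between n1,n2
  Y(L3) = 0.000-0.001154j S between n0,n2
  Y(R7) = 0.05181+0.000j S between n0,n1
  Y(C4) = 0.000+0.3710j S between n1,n2
  Y(R8) = 0.0002500+0.000j S between n0,n1
  Y(R9) = 0.5848+0.000j S between n2,n1
  V1: constraint V(n0)−V(n1) = 6.03
Assemble and solve the 3×3 MNA system:
  V(n1)=-6.030+0.000j  V(n2)=-3.181-0.8476j
  i(V1)=-7.684-13.30j

1.666-0.4957j A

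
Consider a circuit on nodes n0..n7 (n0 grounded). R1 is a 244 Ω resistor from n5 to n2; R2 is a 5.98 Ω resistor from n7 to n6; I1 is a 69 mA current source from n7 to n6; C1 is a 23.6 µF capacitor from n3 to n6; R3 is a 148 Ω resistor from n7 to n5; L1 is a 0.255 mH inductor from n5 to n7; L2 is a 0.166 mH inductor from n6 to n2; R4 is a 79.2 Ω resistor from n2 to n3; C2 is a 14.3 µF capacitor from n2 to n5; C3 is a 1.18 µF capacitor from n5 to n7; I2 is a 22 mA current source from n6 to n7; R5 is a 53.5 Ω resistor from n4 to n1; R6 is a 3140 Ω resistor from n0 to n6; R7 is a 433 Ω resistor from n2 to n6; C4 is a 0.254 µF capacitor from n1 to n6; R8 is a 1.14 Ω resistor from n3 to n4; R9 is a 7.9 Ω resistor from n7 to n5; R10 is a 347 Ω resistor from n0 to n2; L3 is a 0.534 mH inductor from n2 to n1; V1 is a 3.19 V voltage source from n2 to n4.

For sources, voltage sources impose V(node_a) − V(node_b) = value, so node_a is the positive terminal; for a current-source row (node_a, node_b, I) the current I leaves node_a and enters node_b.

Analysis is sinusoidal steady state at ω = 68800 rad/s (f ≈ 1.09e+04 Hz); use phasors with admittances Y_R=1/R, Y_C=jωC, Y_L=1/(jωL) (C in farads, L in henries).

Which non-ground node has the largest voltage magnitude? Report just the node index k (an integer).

Apply KCL at each of the 7 non-ground nodes and solve the resulting linear system.
Node n1: branches {R5, C4, L3} → V_1 = -0.8468-3.249j
Node n2: branches {R1, L2, R4, C2, R7, R10, L3, V1} → V_2 = 0.2868+0.03659j
Node n3: branches {C1, R4, R8} → V_3 = -2.501-0.1355j
Node n4: branches {R5, R8, V1} → V_4 = -2.903+0.03659j
Node n5: branches {R1, R3, L1, C2, C3, R9} → V_5 = 0.2170+0.2669j
Node n6: branches {R2, I1, C1, L2, I2, R6, R7, C4} → V_6 = -2.595-0.3311j
Node n7: branches {R2, I1, R3, L1, C3, I2, R9} → V_7 = -1.520+0.07395j
Source currents: i(V1)=-0.3912+0.2124j

1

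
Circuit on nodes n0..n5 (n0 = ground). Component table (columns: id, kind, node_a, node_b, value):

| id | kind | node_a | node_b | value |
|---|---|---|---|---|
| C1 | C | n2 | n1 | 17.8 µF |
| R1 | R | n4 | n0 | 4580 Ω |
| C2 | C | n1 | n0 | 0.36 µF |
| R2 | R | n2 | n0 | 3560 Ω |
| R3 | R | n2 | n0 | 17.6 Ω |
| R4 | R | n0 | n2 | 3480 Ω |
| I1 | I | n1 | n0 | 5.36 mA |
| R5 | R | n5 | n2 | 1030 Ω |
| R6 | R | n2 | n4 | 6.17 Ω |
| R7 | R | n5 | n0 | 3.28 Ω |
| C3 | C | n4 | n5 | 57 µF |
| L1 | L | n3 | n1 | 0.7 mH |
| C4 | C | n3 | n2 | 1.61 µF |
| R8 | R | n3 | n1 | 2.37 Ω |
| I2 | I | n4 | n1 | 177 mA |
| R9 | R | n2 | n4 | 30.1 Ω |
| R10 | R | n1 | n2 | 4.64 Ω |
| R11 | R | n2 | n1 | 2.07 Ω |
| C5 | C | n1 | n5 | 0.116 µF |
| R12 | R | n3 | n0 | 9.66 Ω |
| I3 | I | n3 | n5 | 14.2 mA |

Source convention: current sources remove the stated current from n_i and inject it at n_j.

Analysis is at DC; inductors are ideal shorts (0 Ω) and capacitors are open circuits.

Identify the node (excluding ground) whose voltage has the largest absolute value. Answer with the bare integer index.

4

MNA unknowns: 5 node voltages V₁..V_5 plus 1 source current (L1)
C1: Y=0.000 on G[2,1]
R1: Y=0.0002183 on G[4,0]
C2: Y=0.000 on G[1,0]
R2: Y=0.0002809 on G[2,0]
R3: Y=0.05682 on G[2,0]
R4: Y=0.0002874 on G[0,2]
I1: z[1]−=0.00536, z[0]+=0.00536
R5: Y=0.0009709 on G[5,2]
R6: Y=0.1621 on G[2,4]
R7: Y=0.3049 on G[5,0]
C3: Y=0.000 on G[4,5]
L1: row V3−V1=0, i_L1 at 3,1
C4: Y=0.000 on G[3,2]
R8: Y=0.4219 on G[3,1]
I2: z[4]−=0.177, z[1]+=0.177
R9: Y=0.03322 on G[2,4]
R10: Y=0.2155 on G[1,2]
R11: Y=0.4831 on G[2,1]
C5: Y=0.000 on G[1,5]
R12: Y=0.1035 on G[3,0]
I3: z[3]−=0.0142, z[5]+=0.0142
solve → V1=-0.03582, V2=-0.2665, V3=-0.03582, V4=-1.171, V5=0.04558
aux → i_L1=-0.01049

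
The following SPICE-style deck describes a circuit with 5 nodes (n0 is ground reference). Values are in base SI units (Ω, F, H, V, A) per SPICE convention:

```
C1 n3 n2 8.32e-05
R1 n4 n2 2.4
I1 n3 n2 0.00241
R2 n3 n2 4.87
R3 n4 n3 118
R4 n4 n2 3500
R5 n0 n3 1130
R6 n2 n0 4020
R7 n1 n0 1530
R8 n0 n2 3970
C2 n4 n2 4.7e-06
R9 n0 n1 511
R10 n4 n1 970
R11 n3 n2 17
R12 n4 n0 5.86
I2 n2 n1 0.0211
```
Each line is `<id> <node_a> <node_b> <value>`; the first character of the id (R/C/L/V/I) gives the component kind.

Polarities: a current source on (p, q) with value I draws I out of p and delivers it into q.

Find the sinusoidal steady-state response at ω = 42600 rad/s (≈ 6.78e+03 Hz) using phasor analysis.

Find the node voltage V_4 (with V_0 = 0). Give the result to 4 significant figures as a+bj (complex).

-0.08723-0.0001543j V

Apply KCL at each of the 4 non-ground nodes and solve the resulting linear system.
Node n1: branches {R7, R9, R10, I2} → V_1 = 5.770-4.368e-05j
Node n2: branches {C1, R1, I1, R2, R4, R6, R8, C2, R11, I2} → V_2 = -0.1275+0.01873j
Node n3: branches {C1, I1, R2, R3, R5, R11} → V_3 = -0.1276+0.01928j
Node n4: branches {R1, R3, R4, C2, R10, R12} → V_4 = -0.08723-0.0001543j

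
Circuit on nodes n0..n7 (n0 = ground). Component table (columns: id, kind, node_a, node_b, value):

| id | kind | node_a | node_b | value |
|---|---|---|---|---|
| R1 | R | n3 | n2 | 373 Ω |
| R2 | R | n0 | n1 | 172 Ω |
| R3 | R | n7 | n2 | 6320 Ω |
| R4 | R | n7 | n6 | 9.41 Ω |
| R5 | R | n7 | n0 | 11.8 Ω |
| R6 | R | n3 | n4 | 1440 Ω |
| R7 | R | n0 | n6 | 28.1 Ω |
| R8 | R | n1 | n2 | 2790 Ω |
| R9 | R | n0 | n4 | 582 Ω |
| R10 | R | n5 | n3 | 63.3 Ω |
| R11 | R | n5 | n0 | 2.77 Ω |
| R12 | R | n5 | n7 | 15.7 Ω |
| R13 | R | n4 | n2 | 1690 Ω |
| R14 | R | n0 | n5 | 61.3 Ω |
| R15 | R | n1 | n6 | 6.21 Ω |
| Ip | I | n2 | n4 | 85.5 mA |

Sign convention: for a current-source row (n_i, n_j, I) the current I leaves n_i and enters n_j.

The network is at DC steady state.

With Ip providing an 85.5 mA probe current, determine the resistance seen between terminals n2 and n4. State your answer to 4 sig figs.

Apply KCL at each of the 7 non-ground nodes and solve the resulting linear system.
Node n1: branches {R2, R8, R15} → V_1 = -0.1410
Node n2: branches {R1, R3, R8, R13, Ip} → V_2 = -20.27
Node n3: branches {R1, R6, R10} → V_3 = -2.032
Node n4: branches {R6, R9, R13, Ip} → V_4 = 24.00
Node n5: branches {R10, R11, R12, R14} → V_5 = -0.08071
Node n6: branches {R4, R7, R15} → V_6 = -0.1012
Node n7: branches {R3, R4, R5, R12} → V_7 = -0.07497

R_eq = 517.7 Ω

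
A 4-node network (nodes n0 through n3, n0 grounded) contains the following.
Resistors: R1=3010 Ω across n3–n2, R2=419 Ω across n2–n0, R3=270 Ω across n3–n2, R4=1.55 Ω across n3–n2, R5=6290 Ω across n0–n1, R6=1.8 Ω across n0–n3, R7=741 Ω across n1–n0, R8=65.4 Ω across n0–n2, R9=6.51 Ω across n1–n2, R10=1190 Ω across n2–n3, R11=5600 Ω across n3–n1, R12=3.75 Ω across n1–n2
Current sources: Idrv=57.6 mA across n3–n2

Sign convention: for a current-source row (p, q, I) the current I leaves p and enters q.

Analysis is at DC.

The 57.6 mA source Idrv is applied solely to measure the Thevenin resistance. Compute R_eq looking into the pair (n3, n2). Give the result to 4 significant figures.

R_eq = 1.495 Ω

Element admittances at DC:
  Y(R1) = 0.0003322 S between n3,n2
  Y(R2) = 0.002387 S between n2,n0
  Y(R3) = 0.003704 S between n3,n2
  Y(R4) = 0.6452 S between n3,n2
  Y(R5) = 0.0001590 S between n0,n1
  Y(R6) = 0.5556 S between n0,n3
  Y(R7) = 0.001350 S between n1,n0
  Y(R8) = 0.01529 S between n0,n2
  Y(R9) = 0.1536 S between n1,n2
  Y(R10) = 0.0008403 S between n2,n3
  Y(R11) = 0.0001786 S between n3,n1
  Y(R12) = 0.2667 S between n1,n2
  Idrv: injects 0.0576 A into n2 (from n3)
Assemble and solve the 3×3 MNA system:
  V(n1)=0.08292  V(n2)=0.08326  V(n3)=-0.002874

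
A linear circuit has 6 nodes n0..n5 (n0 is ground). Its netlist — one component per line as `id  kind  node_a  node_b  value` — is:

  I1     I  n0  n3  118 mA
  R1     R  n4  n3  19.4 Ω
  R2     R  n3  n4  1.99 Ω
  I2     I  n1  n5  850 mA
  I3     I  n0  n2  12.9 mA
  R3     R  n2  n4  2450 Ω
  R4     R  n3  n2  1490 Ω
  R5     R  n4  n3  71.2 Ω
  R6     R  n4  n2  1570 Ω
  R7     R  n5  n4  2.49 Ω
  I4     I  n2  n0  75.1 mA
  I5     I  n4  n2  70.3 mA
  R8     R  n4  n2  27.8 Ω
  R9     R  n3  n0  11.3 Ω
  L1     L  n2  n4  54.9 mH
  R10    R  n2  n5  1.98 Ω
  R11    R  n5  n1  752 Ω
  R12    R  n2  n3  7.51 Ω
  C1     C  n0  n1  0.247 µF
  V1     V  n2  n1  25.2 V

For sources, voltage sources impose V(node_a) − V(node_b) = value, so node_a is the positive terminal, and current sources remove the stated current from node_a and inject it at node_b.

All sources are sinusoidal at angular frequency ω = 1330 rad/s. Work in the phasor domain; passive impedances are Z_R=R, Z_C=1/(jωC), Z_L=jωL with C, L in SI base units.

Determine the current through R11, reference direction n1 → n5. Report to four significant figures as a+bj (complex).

Apply KCL at each of the 5 non-ground nodes and solve the resulting linear system.
Node n1: branches {I2, R11, C1, V1} → V_1 = -25.40+0.09329j
Node n2: branches {I3, R3, R4, R6, I4, I5, R8, L1, R10, R12, V1} → V_2 = -0.2049+0.09329j
Node n3: branches {I1, R1, R2, R4, R5, R9, R12} → V_3 = 0.6309+0.09431j
Node n4: branches {R1, R2, R3, R5, R6, R7, I5, R8, L1} → V_4 = 0.7183+0.1092j
Node n5: branches {I2, R7, R10, R11} → V_5 = 1.103+0.1003j
Source currents: i(V1)=0.8147-0.008355j

-0.03525-9.379e-06j A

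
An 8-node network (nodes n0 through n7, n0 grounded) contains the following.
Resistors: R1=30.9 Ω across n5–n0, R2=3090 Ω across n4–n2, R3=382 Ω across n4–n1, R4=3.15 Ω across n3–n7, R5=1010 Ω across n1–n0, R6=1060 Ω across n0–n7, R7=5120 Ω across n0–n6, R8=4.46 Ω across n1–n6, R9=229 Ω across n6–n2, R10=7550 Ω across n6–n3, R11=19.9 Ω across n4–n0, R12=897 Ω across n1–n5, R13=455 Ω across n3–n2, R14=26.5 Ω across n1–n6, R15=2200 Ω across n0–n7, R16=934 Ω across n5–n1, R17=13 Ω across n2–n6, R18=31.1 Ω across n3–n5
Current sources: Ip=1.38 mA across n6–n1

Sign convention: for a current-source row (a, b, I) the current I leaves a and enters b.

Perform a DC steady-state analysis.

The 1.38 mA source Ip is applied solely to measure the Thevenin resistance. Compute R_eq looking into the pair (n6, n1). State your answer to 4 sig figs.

R_eq = 3.792 Ω

Element admittances at DC:
  Y(R1) = 0.03236 S between n5,n0
  Y(R2) = 0.0003236 S between n4,n2
  Y(R3) = 0.002618 S between n4,n1
  Y(R4) = 0.3175 S between n3,n7
  Y(R5) = 0.0009901 S between n1,n0
  Y(R6) = 0.0009434 S between n0,n7
  Y(R7) = 0.0001953 S between n0,n6
  Y(R8) = 0.2242 S between n1,n6
  Y(R9) = 0.004367 S between n6,n2
  Y(R10) = 0.0001325 S between n6,n3
  Y(R11) = 0.05025 S between n4,n0
  Y(R12) = 0.001115 S between n1,n5
  Y(R13) = 0.002198 S between n3,n2
  Y(R14) = 0.03774 S between n1,n6
  Y(R15) = 0.0004545 S between n0,n7
  Y(R16) = 0.001071 S between n5,n1
  Y(R17) = 0.07692 S between n2,n6
  Y(R18) = 0.03215 S between n3,n5
  Ip: injects 0.00138 A into n1 (from n6)
Assemble and solve the 7×7 MNA system:
  V(n1)=0.001602  V(n2)=-0.003529  V(n3)=-0.0003214  V(n4)=5.739e-05  V(n5)=-0.0001024  V(n6)=-0.003630  V(n7)=-0.0003200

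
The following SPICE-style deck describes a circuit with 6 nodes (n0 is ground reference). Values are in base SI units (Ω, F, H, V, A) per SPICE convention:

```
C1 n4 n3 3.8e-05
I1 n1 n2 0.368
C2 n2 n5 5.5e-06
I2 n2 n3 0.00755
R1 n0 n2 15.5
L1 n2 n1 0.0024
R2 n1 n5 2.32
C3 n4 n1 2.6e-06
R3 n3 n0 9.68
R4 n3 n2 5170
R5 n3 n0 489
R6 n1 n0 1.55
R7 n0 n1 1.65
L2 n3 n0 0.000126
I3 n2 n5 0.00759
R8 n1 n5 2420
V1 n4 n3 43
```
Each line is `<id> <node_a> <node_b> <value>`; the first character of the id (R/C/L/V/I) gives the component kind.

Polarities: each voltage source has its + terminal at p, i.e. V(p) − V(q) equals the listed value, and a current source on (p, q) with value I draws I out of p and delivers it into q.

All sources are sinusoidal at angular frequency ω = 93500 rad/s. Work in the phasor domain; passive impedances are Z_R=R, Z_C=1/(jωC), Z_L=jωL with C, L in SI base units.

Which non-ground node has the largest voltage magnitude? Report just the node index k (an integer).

3

Apply KCL at each of the 5 non-ground nodes and solve the resulting linear system.
Node n1: branches {I1, L1, R2, C3, R6, R7, R8} → V_1 = 4.978-0.3933j
Node n2: branches {I1, C2, I2, R1, L1, R4, I3} → V_2 = 5.072-0.3803j
Node n3: branches {C1, I2, R3, R4, R5, L2, V1} → V_3 = -40.13-27.43j
Node n4: branches {C1, C3, V1} → V_4 = 2.874-27.43j
Node n5: branches {C2, R2, I3, R8} → V_5 = 5.034-0.3476j
Source currents: i(V1)=-6.572-152.3j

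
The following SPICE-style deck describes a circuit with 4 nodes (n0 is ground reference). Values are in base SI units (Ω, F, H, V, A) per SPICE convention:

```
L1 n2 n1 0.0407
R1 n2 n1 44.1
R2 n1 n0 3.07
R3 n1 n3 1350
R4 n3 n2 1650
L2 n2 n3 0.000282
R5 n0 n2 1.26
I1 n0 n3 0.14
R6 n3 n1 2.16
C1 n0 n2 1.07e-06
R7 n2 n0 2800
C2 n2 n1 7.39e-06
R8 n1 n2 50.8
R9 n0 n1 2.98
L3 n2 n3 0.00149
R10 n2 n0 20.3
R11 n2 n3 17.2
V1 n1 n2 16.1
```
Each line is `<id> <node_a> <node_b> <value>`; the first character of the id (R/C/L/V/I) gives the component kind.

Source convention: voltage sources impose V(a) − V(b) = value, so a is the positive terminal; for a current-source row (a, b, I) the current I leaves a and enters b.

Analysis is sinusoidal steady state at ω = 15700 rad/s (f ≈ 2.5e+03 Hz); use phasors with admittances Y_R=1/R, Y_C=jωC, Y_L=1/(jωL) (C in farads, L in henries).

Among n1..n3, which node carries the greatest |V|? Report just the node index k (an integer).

Apply KCL at each of the 3 non-ground nodes and solve the resulting linear system.
Node n1: branches {L1, R1, R2, R3, R6, C2, R8, R9, V1} → V_1 = 9.118+0.07796j
Node n2: branches {L1, R1, R4, L2, R5, C1, R7, C2, R8, L3, R10, R11, V1} → V_2 = -6.982+0.07796j
Node n3: branches {R3, R4, L2, I1, R6, L3, R11} → V_3 = 4.531+5.998j
Source currents: i(V1)=-8.838+0.8507j

1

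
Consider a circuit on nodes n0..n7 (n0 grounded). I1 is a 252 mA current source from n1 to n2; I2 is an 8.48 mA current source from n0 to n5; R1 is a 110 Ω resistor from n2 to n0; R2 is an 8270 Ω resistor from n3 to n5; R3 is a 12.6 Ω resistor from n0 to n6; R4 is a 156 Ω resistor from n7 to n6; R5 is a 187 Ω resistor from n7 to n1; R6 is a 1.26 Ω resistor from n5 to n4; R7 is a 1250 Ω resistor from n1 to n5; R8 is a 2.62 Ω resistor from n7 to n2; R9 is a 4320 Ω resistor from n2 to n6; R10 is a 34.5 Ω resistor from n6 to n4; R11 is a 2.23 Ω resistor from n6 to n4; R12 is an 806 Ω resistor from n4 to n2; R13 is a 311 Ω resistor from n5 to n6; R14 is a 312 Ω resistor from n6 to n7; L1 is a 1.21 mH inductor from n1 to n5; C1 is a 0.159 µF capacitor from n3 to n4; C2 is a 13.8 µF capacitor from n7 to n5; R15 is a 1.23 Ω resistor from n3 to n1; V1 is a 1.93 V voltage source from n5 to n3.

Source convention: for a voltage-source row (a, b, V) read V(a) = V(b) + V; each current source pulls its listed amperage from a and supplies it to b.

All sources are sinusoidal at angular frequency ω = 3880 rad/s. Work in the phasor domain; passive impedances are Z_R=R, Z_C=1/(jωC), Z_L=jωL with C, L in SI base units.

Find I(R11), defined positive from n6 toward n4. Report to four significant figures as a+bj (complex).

0.02220-0.05751j A

Element admittances at ω=3880 rad/s:
  I1: injects 0.252 A into n2 (from n1)
  I2: injects 0.00848 A into n5 (from n0)
  Y(R1) = 0.009091+0.000j S between n2,n0
  Y(R2) = 0.0001209+0.000j S between n3,n5
  Y(R3) = 0.07937+0.000j S between n0,n6
  Y(R4) = 0.006410+0.000j S between n7,n6
  Y(R5) = 0.005348+0.000j S between n7,n1
  Y(R6) = 0.7937+0.000j S between n5,n4
  Y(R7) = 0.0008000+0.000j S between n1,n5
  Y(R8) = 0.3817+0.000j S between n7,n2
  Y(R9) = 0.0002315+0.000j S between n2,n6
  Y(R10) = 0.02899+0.000j S between n6,n4
  Y(R11) = 0.4484+0.000j S between n6,n4
  Y(R12) = 0.001241+0.000j S between n4,n2
  Y(R13) = 0.003215+0.000j S between n5,n6
  Y(R14) = 0.003205+0.000j S between n6,n7
  Y(L1) = 0.000-0.2130j S between n1,n5
  Y(C1) = 0.000+0.0006169j S between n3,n4
  Y(C2) = 0.000+0.05354j S between n7,n5
  Y(R15) = 0.8130+0.000j S between n3,n1
  V1: constraint V(n5)−V(n3) = 1.93
Assemble and solve the 8×8 MNA system:
  V(n1)=-2.267-0.0004585j  V(n2)=1.956-3.044j  V(n3)=-2.130+0.5611j  V(n4)=-0.1667+0.4769j  V(n5)=-0.1997+0.5611j  V(n6)=-0.1172+0.3487j  V(n7)=1.351-3.130j
  i(V1)=0.1111+0.4554j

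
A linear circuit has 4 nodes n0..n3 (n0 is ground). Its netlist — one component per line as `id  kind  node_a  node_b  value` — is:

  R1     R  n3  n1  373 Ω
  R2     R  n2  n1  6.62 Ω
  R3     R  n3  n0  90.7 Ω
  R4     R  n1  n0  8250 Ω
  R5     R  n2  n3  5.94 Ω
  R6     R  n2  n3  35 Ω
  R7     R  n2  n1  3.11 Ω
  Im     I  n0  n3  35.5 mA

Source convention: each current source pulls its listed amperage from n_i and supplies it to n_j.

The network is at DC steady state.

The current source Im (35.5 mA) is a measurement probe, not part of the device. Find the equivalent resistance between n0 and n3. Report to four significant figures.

R_eq = 89.71 Ω

Apply KCL at each of the 3 non-ground nodes and solve the resulting linear system.
Node n1: branches {R1, R2, R4, R7} → V_1 = 3.182
Node n2: branches {R2, R5, R6, R7} → V_2 = 3.183
Node n3: branches {R1, R3, R5, R6, Im} → V_3 = 3.185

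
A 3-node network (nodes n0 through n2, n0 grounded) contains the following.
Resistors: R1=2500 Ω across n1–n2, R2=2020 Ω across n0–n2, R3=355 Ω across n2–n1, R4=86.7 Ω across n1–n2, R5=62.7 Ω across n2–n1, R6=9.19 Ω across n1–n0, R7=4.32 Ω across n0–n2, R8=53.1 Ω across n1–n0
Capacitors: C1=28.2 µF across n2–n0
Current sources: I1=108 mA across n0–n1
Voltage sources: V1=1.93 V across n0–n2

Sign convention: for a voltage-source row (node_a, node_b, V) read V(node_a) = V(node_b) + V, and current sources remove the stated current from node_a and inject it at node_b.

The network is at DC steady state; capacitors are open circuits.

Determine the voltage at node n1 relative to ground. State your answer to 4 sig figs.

0.3079 V

Element admittances at DC:
  Y(R1) = 0.0004000 S between n1,n2
  Y(R2) = 0.0004950 S between n0,n2
  Y(R3) = 0.002817 S between n2,n1
  Y(R4) = 0.01153 S between n1,n2
  Y(R5) = 0.01595 S between n2,n1
  Y(C1) = 0.000 S between n2,n0
  Y(R6) = 0.1088 S between n1,n0
  I1: injects 0.108 A into n1 (from n0)
  Y(R7) = 0.2315 S between n0,n2
  Y(R8) = 0.01883 S between n1,n0
  V1: constraint V(n0)−V(n2) = 1.93
Assemble and solve the 3×3 MNA system:
  V(n1)=0.3079  V(n2)=-1.930
  i(V1)=-0.5164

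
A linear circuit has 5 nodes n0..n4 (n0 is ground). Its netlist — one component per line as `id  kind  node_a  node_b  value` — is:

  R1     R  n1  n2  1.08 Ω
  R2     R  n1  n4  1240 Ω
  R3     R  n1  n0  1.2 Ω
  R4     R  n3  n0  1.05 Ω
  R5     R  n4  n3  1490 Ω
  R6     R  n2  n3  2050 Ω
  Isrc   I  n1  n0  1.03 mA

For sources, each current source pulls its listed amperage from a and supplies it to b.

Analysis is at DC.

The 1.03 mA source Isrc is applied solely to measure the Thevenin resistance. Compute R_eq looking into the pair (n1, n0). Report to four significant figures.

Element admittances at DC:
  Y(R1) = 0.9259 S between n1,n2
  Y(R2) = 0.0008065 S between n1,n4
  Y(R3) = 0.8333 S between n1,n0
  Y(R4) = 0.9524 S between n3,n0
  Y(R5) = 0.0006711 S between n4,n3
  Y(R6) = 0.0004878 S between n2,n3
  Isrc: injects 0.00103 A into n0 (from n1)
Assemble and solve the 4×4 MNA system:
  V(n1)=-0.001235  V(n2)=-0.001234  V(n3)=-1.106e-06  V(n4)=-0.0006744

R_eq = 1.199 Ω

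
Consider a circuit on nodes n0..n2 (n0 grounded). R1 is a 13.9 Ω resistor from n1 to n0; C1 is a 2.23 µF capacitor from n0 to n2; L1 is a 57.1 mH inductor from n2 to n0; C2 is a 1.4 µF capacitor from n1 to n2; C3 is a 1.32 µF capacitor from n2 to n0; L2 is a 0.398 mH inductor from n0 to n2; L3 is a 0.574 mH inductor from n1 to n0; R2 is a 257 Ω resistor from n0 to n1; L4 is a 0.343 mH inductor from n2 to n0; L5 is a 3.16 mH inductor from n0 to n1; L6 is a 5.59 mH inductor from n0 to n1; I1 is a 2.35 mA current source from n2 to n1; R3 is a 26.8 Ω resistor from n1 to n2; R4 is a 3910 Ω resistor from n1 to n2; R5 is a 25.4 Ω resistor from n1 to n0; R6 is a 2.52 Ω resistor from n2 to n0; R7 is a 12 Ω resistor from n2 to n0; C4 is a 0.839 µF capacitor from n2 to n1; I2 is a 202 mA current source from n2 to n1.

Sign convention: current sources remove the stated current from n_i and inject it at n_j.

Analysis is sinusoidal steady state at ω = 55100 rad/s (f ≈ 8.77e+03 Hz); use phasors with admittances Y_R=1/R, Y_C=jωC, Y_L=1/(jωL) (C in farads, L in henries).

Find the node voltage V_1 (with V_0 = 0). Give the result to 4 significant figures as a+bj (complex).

0.8576-0.5070j V

MNA unknowns: 2 node voltages V₁..V_2
R1: Y=0.07194+0.000j on G[1,0]
C1: Y=0.000+0.1229j on G[0,2]
L1: Y=0.000-0.0003178j on G[2,0]
C2: Y=0.000+0.07714j on G[1,2]
C3: Y=0.000+0.07273j on G[2,0]
L2: Y=0.000-0.04560j on G[0,2]
L3: Y=0.000-0.03162j on G[1,0]
R2: Y=0.003891+0.000j on G[0,1]
L4: Y=0.000-0.05291j on G[2,0]
L5: Y=0.000-0.005743j on G[0,1]
L6: Y=0.000-0.003247j on G[0,1]
I1: z[2]−=0.00235, z[1]+=0.00235
R3: Y=0.03731+0.000j on G[1,2]
R4: Y=0.0002558+0.000j on G[1,2]
R5: Y=0.03937+0.000j on G[1,0]
R6: Y=0.3968+0.000j on G[2,0]
R7: Y=0.08333+0.000j on G[2,0]
C4: Y=0.000+0.04623j on G[2,1]
I2: z[2]−=0.202, z[1]+=0.202
solve → V1=0.8576-0.5070j, V2=-0.1189+0.2181j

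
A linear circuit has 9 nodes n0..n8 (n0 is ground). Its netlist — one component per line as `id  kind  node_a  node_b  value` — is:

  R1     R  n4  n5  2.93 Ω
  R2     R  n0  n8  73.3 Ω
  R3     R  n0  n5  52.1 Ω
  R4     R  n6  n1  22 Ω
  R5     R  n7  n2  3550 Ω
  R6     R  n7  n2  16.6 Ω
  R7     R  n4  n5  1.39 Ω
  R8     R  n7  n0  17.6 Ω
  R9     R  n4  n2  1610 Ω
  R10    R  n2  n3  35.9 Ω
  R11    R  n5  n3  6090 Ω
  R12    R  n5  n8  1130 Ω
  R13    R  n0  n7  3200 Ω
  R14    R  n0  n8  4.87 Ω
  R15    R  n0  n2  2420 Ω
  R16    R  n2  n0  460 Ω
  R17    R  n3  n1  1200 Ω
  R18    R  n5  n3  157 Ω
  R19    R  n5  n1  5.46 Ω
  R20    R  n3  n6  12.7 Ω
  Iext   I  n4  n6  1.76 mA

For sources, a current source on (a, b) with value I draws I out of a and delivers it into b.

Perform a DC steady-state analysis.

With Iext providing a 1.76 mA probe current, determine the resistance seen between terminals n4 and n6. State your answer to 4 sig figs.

Element admittances at DC:
  Y(R1) = 0.3413 S between n4,n5
  Y(R2) = 0.01364 S between n0,n8
  Y(R3) = 0.01919 S between n0,n5
  Y(R4) = 0.04545 S between n6,n1
  Y(R5) = 0.0002817 S between n7,n2
  Y(R6) = 0.06024 S between n7,n2
  Y(R7) = 0.7194 S between n4,n5
  Y(R8) = 0.05682 S between n7,n0
  Y(R9) = 0.0006211 S between n4,n2
  Y(R10) = 0.02786 S between n2,n3
  Y(R11) = 0.0001642 S between n5,n3
  Y(R12) = 0.0008850 S between n5,n8
  Y(R13) = 0.0003125 S between n0,n7
  Y(R14) = 0.2053 S between n0,n8
  Y(R15) = 0.0004132 S between n0,n2
  Y(R16) = 0.002174 S between n2,n0
  Y(R17) = 0.0008333 S between n3,n1
  Y(R18) = 0.006369 S between n5,n3
  Y(R19) = 0.1832 S between n5,n1
  Y(R20) = 0.07874 S between n3,n6
  Iext: injects 0.00176 A into n6 (from n4)
Assemble and solve the 8×8 MNA system:
  V(n1)=-0.005207  V(n2)=0.007747  V(n3)=0.01712  V(n4)=-0.01399  V(n5)=-0.01234  V(n6)=0.02312  V(n7)=0.003985  V(n8)=-4.966e-05

R_eq = 21.08 Ω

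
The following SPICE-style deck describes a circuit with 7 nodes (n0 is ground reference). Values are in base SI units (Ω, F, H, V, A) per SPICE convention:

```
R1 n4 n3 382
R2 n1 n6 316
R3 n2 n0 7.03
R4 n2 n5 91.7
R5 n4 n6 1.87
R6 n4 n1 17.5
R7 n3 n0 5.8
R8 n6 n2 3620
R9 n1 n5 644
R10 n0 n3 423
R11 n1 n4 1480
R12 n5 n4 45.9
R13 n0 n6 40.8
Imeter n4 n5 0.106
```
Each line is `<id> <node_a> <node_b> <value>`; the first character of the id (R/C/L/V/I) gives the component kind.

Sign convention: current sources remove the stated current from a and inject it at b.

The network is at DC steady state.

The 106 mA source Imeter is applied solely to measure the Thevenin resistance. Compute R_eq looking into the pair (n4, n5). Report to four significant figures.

R_eq = 32.66 Ω

Element admittances at DC:
  Y(R1) = 0.002618 S between n4,n3
  Y(R2) = 0.003165 S between n1,n6
  Y(R3) = 0.1422 S between n2,n0
  Y(R4) = 0.01091 S between n2,n5
  Y(R5) = 0.5348 S between n4,n6
  Y(R6) = 0.05714 S between n4,n1
  Y(R7) = 0.1724 S between n3,n0
  Y(R8) = 0.0002762 S between n6,n2
  Y(R9) = 0.001553 S between n1,n5
  Y(R10) = 0.002364 S between n0,n3
  Y(R11) = 0.0006757 S between n1,n4
  Y(R12) = 0.02179 S between n5,n4
  Y(R13) = 0.02451 S between n0,n6
  Imeter: injects 0.106 A into n5 (from n4)
Assemble and solve the 6×6 MNA system:
  V(n1)=-0.8748  V(n2)=0.1760  V(n3)=-0.01421  V(n4)=-0.9630  V(n5)=2.499  V(n6)=-0.9200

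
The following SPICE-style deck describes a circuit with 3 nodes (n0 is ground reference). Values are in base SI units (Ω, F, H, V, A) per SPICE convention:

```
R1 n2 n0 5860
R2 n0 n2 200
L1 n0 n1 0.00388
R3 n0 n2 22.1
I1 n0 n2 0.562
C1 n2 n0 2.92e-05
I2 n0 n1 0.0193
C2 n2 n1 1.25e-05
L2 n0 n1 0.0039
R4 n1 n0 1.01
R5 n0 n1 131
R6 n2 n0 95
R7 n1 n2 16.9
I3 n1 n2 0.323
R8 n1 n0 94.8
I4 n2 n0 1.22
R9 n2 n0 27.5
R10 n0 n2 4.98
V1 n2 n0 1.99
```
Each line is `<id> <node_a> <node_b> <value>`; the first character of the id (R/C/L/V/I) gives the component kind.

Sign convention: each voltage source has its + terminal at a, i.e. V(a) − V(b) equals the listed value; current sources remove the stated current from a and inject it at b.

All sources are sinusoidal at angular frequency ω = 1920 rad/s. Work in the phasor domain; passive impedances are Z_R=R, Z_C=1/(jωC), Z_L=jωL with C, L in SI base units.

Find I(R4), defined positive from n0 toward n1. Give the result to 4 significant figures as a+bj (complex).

MNA unknowns: 2 node voltages V₁..V_2 plus 1 source current (V1)
R1: Y=0.0001706+0.000j on G[2,0]
R2: Y=0.005000+0.000j on G[0,2]
L1: Y=0.000-0.1342j on G[0,1]
R3: Y=0.04525+0.000j on G[0,2]
I1: z[0]−=0.562, z[2]+=0.562
C1: Y=0.000+0.05606j on G[2,0]
I2: z[0]−=0.0193, z[1]+=0.0193
C2: Y=0.000+0.02400j on G[2,1]
L2: Y=0.000-0.1335j on G[0,1]
R4: Y=0.9901+0.000j on G[1,0]
R5: Y=0.007634+0.000j on G[0,1]
R6: Y=0.01053+0.000j on G[2,0]
R7: Y=0.05917+0.000j on G[1,2]
I3: z[1]−=0.323, z[2]+=0.323
R8: Y=0.01055+0.000j on G[1,0]
I4: z[2]−=1.22, z[0]+=1.22
R9: Y=0.03636+0.000j on G[2,0]
R10: Y=0.2008+0.000j on G[0,2]
V1: row V2−V0=1.99, i_V1 at 2,0
solve → V1=-0.1753+0.004713j, V2=1.990+0.000j
aux → i_V1=-1.056-0.1633j

0.1735-0.004667j A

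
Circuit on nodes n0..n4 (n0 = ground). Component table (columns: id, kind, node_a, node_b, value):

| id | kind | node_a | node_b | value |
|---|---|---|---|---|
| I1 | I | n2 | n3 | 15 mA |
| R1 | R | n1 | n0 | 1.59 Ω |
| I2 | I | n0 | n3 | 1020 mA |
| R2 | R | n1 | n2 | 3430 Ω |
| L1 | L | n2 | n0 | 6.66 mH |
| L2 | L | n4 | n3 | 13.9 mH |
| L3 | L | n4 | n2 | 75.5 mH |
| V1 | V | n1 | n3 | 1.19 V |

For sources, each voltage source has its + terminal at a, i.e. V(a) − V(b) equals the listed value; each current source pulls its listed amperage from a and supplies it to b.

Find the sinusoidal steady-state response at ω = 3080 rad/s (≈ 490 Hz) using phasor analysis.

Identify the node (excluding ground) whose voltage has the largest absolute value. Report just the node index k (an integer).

1

Element admittances at ω=3080 rad/s:
  I1: injects 0.015 A into n3 (from n2)
  Y(R1) = 0.6289+0.000j S between n1,n0
  I2: injects 1.02 A into n3 (from n0)
  Y(R2) = 0.0002915+0.000j S between n1,n2
  Y(L1) = 0.000-0.04875j S between n2,n0
  Y(L2) = 0.000-0.02336j S between n4,n3
  Y(L3) = 0.000-0.004300j S between n4,n2
  V1: constraint V(n1)−V(n3) = 1.19
Assemble and solve the 5×5 MNA system:
  V(n1)=1.643+0.002315j  V(n2)=0.02987-0.2772j  V(n3)=0.4533+0.002315j  V(n4)=0.3875-0.04115j
  i(V1)=-1.034-0.001538j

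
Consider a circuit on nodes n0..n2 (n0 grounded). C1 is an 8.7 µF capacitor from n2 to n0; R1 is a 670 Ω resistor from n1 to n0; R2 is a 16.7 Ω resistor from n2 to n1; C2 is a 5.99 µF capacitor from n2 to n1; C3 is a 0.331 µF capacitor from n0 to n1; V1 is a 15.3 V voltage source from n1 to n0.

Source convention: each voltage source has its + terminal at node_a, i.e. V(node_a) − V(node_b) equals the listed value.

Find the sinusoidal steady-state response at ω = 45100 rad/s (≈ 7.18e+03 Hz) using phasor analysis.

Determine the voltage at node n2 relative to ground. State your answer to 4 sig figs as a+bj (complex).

6.312-0.8123j V

Apply KCL at each of the 2 non-ground nodes and solve the resulting linear system.
Node n1: branches {R1, R2, C2, C3, V1} → V_1 = 15.30+0.000j
Node n2: branches {C1, R2, C2} → V_2 = 6.312-0.8123j
Source currents: i(V1)=-0.3416-2.705j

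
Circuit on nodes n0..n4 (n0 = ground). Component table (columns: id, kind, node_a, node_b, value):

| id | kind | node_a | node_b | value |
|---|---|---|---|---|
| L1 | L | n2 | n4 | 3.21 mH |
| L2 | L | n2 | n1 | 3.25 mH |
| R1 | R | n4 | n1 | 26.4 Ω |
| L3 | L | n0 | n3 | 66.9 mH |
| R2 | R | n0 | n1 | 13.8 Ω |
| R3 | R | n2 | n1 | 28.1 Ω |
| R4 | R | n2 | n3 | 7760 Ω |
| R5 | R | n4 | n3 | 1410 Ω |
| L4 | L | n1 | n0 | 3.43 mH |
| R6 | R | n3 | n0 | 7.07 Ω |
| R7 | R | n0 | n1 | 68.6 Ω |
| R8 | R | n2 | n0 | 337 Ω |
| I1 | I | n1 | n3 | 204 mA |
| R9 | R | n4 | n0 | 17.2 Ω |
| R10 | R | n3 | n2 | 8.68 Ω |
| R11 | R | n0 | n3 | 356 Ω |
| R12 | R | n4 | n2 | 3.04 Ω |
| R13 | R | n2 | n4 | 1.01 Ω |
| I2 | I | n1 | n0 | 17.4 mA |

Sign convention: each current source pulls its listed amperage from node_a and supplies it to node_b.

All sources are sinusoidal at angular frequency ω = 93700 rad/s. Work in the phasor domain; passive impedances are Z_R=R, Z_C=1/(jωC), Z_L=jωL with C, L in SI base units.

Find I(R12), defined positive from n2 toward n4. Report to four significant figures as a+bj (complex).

0.01120+0.0005829j A

MNA unknowns: 4 node voltages V₁..V_4
L1: Y=0.000-0.003325j on G[2,4]
L2: Y=0.000-0.003284j on G[2,1]
R1: Y=0.03788+0.000j on G[4,1]
L3: Y=0.000-0.0001595j on G[0,3]
R2: Y=0.07246+0.000j on G[0,1]
R3: Y=0.03559+0.000j on G[2,1]
R4: Y=0.0001289+0.000j on G[2,3]
R5: Y=0.0007092+0.000j on G[4,3]
L4: Y=0.000-0.003111j on G[1,0]
R6: Y=0.1414+0.000j on G[3,0]
R7: Y=0.01458+0.000j on G[0,1]
R8: Y=0.002967+0.000j on G[2,0]
I1: z[1]−=0.204, z[3]+=0.204
R9: Y=0.05814+0.000j on G[4,0]
R10: Y=0.1152+0.000j on G[3,2]
R11: Y=0.002809+0.000j on G[0,3]
R12: Y=0.3289+0.000j on G[4,2]
R13: Y=0.9901+0.000j on G[2,4]
I2: z[1]−=0.0174, z[0]+=0.0174
solve → V1=-1.407-0.05381j, V2=-0.04674+0.003708j, V3=0.7628+0.002116j, V4=-0.08079+0.001936j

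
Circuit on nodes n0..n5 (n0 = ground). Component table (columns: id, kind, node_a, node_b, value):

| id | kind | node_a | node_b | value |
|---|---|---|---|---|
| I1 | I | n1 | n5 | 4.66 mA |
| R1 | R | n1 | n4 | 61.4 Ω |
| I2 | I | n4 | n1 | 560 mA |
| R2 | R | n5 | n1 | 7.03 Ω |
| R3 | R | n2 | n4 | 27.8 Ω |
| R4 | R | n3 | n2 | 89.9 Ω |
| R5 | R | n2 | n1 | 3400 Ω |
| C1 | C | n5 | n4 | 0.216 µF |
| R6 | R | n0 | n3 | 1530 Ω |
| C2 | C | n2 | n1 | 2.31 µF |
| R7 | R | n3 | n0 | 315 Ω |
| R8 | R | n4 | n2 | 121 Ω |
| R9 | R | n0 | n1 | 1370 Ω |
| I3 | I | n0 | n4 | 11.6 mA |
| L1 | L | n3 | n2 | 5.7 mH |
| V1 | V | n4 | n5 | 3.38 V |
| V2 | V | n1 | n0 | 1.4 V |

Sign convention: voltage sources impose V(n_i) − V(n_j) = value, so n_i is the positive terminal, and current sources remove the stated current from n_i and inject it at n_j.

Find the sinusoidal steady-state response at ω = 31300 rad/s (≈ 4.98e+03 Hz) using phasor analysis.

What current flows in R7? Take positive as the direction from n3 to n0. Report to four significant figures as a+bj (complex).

0.003259+0.0001377j A

MNA unknowns: 5 node voltages V₁..V_5 plus 2 source currents (V1, V2)
I1: z[1]−=0.00466, z[5]+=0.00466
R1: Y=0.01629+0.000j on G[1,4]
I2: z[4]−=0.56, z[1]+=0.56
R2: Y=0.1422+0.000j on G[5,1]
R3: Y=0.03597+0.000j on G[2,4]
R4: Y=0.01112+0.000j on G[3,2]
R5: Y=0.0002941+0.000j on G[2,1]
C1: Y=0.000+0.006761j on G[5,4]
R6: Y=0.0006536+0.000j on G[0,3]
C2: Y=0.000+0.07230j on G[2,1]
R7: Y=0.003175+0.000j on G[3,0]
R8: Y=0.008264+0.000j on G[4,2]
R9: Y=0.0007299+0.000j on G[0,1]
I3: z[0]−=0.0116, z[4]+=0.0116
L1: Y=0.000-0.005605j on G[3,2]
V1: row V4−V5=3.38, i_V1 at 4,5
V2: row V1−V0=1.4, i_V2 at 1,0
solve → V1=1.400+0.000j, V2=1.303+0.1973j, V3=1.027+0.04336j, V4=1.068+0.04303j, V5=-2.312+0.04303j
aux → i_V1=-0.5326-0.01673j, i_V2=0.006648-0.0001660j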